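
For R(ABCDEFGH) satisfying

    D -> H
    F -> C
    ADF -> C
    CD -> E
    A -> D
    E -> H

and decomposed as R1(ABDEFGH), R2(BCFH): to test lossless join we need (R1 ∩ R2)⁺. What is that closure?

BCFH

R1 ∩ R2 = {BFH}.
F → C applies, adding C
Closure: {BCFH}.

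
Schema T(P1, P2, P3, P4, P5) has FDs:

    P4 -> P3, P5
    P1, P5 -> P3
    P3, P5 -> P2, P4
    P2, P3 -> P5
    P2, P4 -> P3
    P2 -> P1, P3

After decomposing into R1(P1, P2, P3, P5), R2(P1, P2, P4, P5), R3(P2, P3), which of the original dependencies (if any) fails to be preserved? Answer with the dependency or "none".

none

P4 → P3, P5: restricted closure across fragments reaches P3, P5.
P1, P5 → P3 lies within R1.
P3, P5 → P2, P4: restricted closure across fragments reaches P2, P4.
P2, P3 → P5 lies within R1.
P2, P4 → P3: restricted closure across fragments reaches P3.
P2 → P1, P3 lies within R1.
Every dependency is enforceable on the fragments, so the decomposition is dependency-preserving.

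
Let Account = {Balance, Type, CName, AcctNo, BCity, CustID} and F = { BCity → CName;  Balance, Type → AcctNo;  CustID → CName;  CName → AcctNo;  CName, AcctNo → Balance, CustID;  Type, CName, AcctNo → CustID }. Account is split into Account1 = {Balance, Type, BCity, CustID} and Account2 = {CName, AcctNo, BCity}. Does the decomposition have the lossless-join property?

Common attributes: Account1 ∩ Account2 = {BCity}.
Closure of {BCity}: BCity → CName applies, adding CName; CName → AcctNo applies, adding AcctNo; CName, AcctNo → Balance, CustID applies, adding Balance, CustID. So (BCity)⁺ = {Balance, CName, AcctNo, BCity, CustID}.
This closure contains every attribute of Account2, so Account1 ∩ Account2 → Account2. The join is lossless.

Yes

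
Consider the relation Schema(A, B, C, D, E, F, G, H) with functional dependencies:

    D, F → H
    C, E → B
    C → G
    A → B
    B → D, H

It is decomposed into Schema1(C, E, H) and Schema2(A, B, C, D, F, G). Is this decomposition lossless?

No

Common attributes: Schema1 ∩ Schema2 = {C}.
Closure of {C}: C → G applies, adding G. So (C)⁺ = {C, G}.
The closure contains neither all of Schema1 = {C, E, H} nor all of Schema2 = {A, B, C, D, F, G}, so the common attributes are not a superkey of either fragment. The join is lossy.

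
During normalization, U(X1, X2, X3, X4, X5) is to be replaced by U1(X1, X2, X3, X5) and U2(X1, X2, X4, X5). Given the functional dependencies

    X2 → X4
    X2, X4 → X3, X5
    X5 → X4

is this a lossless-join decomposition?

Common attributes: U1 ∩ U2 = {X1, X2, X5}.
Closure of {X1, X2, X5}: X2 → X4 applies, adding X4; X2, X4 → X3, X5 applies, adding X3. So (X1, X2, X5)⁺ = {X1, X2, X3, X4, X5}.
This closure contains every attribute of U1, so U1 ∩ U2 → U1. The join is lossless.

Yes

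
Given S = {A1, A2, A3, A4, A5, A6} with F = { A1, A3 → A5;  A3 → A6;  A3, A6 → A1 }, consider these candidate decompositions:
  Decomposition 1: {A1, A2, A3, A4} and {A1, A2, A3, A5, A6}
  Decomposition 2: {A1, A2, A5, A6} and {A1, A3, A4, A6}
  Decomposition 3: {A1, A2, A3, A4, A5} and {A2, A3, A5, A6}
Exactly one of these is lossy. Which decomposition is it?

Decomposition 2

Decomposition 1: common = {A1, A2, A3}, closure = {A1, A2, A3, A5, A6} → lossless.
Decomposition 2: common = {A1, A6}, closure = {A1, A6} → lossy.
Decomposition 3: common = {A2, A3, A5}, closure = {A1, A2, A3, A5, A6} → lossless.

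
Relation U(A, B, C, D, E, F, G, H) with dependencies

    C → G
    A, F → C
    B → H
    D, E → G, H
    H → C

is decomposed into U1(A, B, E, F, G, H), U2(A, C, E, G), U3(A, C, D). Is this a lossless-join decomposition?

Chase test. Columns are A, B, C, D, E, F, G, H; row i has aⱼ where attribute j ∈ Ui, else bᵢⱼ.
Initial tableau (one row per fragment):
  row 1: a1 a2 b13 b14 a5 a6 a7 a8
  row 2: a1 b22 a3 b24 a5 b26 a7 b28
  row 3: a1 b32 a3 a4 b35 b36 b37 b38
Rows 2 and 3 agree on C; apply C→G and equate their G entries.
No row becomes fully distinguished — the join is lossy.

No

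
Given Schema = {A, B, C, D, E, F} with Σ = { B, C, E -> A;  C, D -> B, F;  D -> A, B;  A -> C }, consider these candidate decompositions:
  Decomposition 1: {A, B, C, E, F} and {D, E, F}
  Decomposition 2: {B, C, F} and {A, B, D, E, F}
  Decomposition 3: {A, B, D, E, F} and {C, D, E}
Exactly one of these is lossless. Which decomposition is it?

Decomposition 3

Decomposition 1: common = {E, F}, closure = {E, F} → lossy.
Decomposition 2: common = {B, F}, closure = {B, F} → lossy.
Decomposition 3: common = {D, E}, closure = {A, B, C, D, E, F} → lossless.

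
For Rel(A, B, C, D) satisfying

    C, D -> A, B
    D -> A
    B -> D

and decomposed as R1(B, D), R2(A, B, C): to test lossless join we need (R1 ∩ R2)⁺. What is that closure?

R1 ∩ R2 = {B}.
B → D applies, adding D
D → A applies, adding A
Closure: {A, B, D}.

A, B, D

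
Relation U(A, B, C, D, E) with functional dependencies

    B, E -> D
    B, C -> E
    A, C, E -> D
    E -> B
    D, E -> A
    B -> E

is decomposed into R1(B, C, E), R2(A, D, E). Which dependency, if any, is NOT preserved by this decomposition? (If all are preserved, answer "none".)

none

B, E → D: restricted closure across fragments reaches D.
B, C → E lies within R1.
A, C, E → D: restricted closure across fragments reaches D.
E → B lies within R1.
D, E → A lies within R2.
B → E lies within R1.
Every dependency is enforceable on the fragments, so the decomposition is dependency-preserving.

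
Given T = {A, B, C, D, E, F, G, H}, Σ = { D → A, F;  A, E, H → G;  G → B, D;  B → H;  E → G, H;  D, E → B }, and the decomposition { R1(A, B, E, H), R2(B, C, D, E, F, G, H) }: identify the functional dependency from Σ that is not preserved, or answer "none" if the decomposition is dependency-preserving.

Check D → A, F: no single fragment contains all of {A, D, F}, and the restricted closure of {D} across the fragments never reaches {A, F}.
A, E, H → G is preserved.
G → B, D is preserved.
B → H is preserved.
E → G, H is preserved.
D, E → B is preserved.

D → A, F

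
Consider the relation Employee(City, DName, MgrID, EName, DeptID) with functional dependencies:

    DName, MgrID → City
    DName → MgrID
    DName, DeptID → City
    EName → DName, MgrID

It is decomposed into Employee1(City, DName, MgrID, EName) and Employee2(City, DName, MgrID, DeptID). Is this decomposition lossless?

Common attributes: Employee1 ∩ Employee2 = {City, DName, MgrID}.
No dependency enlarges {City, DName, MgrID}, so (City, DName, MgrID)⁺ = {City, DName, MgrID}.
The closure contains neither all of Employee1 = {City, DName, MgrID, EName} nor all of Employee2 = {City, DName, MgrID, DeptID}, so the common attributes are not a superkey of either fragment. The join is lossy.

No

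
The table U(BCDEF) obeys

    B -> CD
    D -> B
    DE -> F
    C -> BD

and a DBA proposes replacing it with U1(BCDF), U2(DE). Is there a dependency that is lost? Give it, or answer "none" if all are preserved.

Check DE → F: no single fragment contains all of {DEF}, and the restricted closure of {DE} across the fragments never reaches {F}.
B → CD is preserved.
D → B is preserved.
C → BD is preserved.

DE -> F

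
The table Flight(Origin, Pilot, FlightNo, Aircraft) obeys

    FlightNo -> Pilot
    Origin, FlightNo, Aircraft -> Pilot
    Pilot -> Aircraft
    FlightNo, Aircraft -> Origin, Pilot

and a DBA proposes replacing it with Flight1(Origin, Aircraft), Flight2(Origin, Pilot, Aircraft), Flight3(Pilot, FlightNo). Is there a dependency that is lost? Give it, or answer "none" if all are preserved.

Check FlightNo, Aircraft → Origin, Pilot: no single fragment contains all of {Origin, Pilot, FlightNo, Aircraft}, and the restricted closure of {FlightNo, Aircraft} across the fragments never reaches {Origin, Pilot}.
FlightNo → Pilot is preserved.
Origin, FlightNo, Aircraft → Pilot is preserved.
Pilot → Aircraft is preserved.

FlightNo, Aircraft -> Origin, Pilot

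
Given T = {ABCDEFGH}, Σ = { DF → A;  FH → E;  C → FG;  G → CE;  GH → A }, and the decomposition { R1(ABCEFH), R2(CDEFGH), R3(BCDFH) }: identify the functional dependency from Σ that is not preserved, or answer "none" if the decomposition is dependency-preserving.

DF → A

Check DF → A: no single fragment contains all of {ADF}, and the restricted closure of {DF} across the fragments never reaches {A}.
FH → E is preserved.
C → FG is preserved.
G → CE is preserved.
GH → A is preserved.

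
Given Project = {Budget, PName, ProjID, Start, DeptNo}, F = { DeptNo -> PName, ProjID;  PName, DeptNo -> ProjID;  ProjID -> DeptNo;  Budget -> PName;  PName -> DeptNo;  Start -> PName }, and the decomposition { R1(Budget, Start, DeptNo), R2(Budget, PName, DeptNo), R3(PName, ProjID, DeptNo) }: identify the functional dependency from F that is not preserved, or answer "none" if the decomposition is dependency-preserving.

none

DeptNo → PName, ProjID lies within R3.
PName, DeptNo → ProjID lies within R3.
ProjID → DeptNo lies within R3.
Budget → PName lies within R2.
PName → DeptNo lies within R2.
Start → PName: restricted closure across fragments reaches PName.
Every dependency is enforceable on the fragments, so the decomposition is dependency-preserving.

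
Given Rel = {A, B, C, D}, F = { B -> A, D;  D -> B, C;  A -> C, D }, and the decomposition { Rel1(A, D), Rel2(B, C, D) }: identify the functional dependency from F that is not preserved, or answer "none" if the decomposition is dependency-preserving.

B → A, D: restricted closure across fragments reaches A, D.
D → B, C lies within Rel2.
A → C, D: restricted closure across fragments reaches C, D.
Every dependency is enforceable on the fragments, so the decomposition is dependency-preserving.

none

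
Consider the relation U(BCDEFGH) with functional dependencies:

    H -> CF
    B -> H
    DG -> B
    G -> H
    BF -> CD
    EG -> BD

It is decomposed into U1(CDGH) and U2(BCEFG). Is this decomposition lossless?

No

Common attributes: U1 ∩ U2 = {CG}.
Closure of {CG}: G → H applies, adding H; H → CF applies, adding F. So (CG)⁺ = {CFGH}.
The closure contains neither all of U1 = {CDGH} nor all of U2 = {BCEFG}, so the common attributes are not a superkey of either fragment. The join is lossy.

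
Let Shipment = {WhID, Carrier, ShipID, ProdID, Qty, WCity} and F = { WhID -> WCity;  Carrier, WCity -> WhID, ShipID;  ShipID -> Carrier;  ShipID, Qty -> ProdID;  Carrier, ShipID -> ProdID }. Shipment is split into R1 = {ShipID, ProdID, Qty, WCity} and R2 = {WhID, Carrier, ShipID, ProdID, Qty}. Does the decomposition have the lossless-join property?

Common attributes: R1 ∩ R2 = {ShipID, ProdID, Qty}.
Closure of {ShipID, ProdID, Qty}: ShipID → Carrier applies, adding Carrier. So (ShipID, ProdID, Qty)⁺ = {Carrier, ShipID, ProdID, Qty}.
The closure contains neither all of R1 = {ShipID, ProdID, Qty, WCity} nor all of R2 = {WhID, Carrier, ShipID, ProdID, Qty}, so the common attributes are not a superkey of either fragment. The join is lossy.

No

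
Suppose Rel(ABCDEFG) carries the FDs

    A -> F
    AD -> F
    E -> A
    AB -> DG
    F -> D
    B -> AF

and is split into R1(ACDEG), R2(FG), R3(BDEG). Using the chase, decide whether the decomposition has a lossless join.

No

Chase test. Columns are ABCDEFG; row i has aⱼ where attribute j ∈ Ri, else bᵢⱼ.
Initial tableau (one row per fragment):
  row 1: a1 b12 a3 a4 a5 b16 a7
  row 2: b21 b22 b23 b24 b25 a6 a7
  row 3: b31 a2 b33 a4 a5 b36 a7
Rows 1 and 3 agree on E; apply E→A and equate their A entries.
Rows 1 and 3 agree on A; apply A→F and equate their F entries.
No row becomes fully distinguished — the join is lossy.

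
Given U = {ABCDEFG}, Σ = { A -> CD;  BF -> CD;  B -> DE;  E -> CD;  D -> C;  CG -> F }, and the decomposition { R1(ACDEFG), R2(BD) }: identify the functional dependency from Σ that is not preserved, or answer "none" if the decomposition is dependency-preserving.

B -> DE

Check B → DE: no single fragment contains all of {BDE}, and the restricted closure of {B} across the fragments never reaches {DE}.
A → CD is preserved.
BF → CD is preserved.
E → CD is preserved.
D → C is preserved.
CG → F is preserved.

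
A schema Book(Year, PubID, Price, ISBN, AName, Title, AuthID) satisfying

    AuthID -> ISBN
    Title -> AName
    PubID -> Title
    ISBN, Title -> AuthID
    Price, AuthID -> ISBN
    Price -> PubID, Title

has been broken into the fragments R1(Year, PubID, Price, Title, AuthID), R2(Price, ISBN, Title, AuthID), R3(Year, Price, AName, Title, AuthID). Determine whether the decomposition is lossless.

Chase test. Columns are Year, PubID, Price, ISBN, AName, Title, AuthID; row i has aⱼ where attribute j ∈ Ri, else bᵢⱼ.
Initial tableau (one row per fragment):
  row 1: a1 a2 a3 b14 b15 a6 a7
  row 2: b21 b22 a3 a4 b25 a6 a7
  row 3: a1 b32 a3 b34 a5 a6 a7
Rows 1 and 2 agree on AuthID; apply AuthID→ISBN and equate their ISBN entries.
Rows 1 and 3 agree on AuthID; apply AuthID→ISBN and equate their ISBN entries.
Rows 1 and 2 agree on Title; apply Title→AName and equate their AName entries.
Rows 1 and 3 agree on Title; apply Title→AName and equate their AName entries.
Rows 1 and 2 agree on Price; apply Price→PubID, Title and equate their PubID, Title entries.
Rows 1 and 3 agree on Price; apply Price→PubID, Title and equate their PubID, Title entries.
Row 1 is now all distinguished symbols — the join is lossless.

Yes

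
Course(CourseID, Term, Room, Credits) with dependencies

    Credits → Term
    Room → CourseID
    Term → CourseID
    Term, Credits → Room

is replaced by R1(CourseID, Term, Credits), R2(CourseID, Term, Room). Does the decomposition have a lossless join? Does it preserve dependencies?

Lossless test: (CourseID, Term)⁺ = {CourseID, Term}, which is a superkey of neither fragment — lossy.
Dependency preservation: the restricted closure of {Term, Credits} across the fragments never reaches {Room}, so Term, Credits → Room cannot be enforced without a join — not preserved.

lossy and not dependency-preserving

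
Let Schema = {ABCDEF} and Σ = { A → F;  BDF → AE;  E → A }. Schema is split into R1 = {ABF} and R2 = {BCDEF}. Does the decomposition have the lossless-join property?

No

Common attributes: R1 ∩ R2 = {BF}.
No dependency enlarges {BF}, so (BF)⁺ = {BF}.
The closure contains neither all of R1 = {ABF} nor all of R2 = {BCDEF}, so the common attributes are not a superkey of either fragment. The join is lossy.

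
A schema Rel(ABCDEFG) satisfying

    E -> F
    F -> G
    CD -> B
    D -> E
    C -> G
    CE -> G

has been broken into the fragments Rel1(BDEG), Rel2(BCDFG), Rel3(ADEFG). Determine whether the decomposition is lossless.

Chase test. Columns are ABCDEFG; row i has aⱼ where attribute j ∈ Reli, else bᵢⱼ.
Initial tableau (one row per fragment):
  row 1: b11 a2 b13 a4 a5 b16 a7
  row 2: b21 a2 a3 a4 b25 a6 a7
  row 3: a1 b32 b33 a4 a5 a6 a7
Rows 1 and 3 agree on E; apply E→F and equate their F entries.
Rows 1 and 2 agree on D; apply D→E and equate their E entries.
No row becomes fully distinguished — the join is lossy.

No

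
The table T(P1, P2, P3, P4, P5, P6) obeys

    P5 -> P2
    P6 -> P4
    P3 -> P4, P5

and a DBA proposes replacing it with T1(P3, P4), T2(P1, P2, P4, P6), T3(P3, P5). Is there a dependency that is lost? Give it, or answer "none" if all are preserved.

Check P5 → P2: no single fragment contains all of {P2, P5}, and the restricted closure of {P5} across the fragments never reaches {P2}.
P6 → P4 is preserved.
P3 → P4, P5 is preserved.

P5 -> P2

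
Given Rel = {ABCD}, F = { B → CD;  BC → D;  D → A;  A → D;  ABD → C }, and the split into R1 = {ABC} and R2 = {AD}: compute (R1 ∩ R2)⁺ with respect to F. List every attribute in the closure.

AD

R1 ∩ R2 = {A}.
A → D applies, adding D
Closure: {AD}.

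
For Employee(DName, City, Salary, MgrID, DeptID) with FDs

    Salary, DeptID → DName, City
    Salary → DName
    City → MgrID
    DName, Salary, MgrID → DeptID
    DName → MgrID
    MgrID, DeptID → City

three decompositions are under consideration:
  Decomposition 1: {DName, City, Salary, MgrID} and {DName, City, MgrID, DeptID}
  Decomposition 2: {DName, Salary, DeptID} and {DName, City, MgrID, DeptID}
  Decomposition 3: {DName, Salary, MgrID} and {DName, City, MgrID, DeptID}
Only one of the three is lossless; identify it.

Decomposition 2

Decomposition 1: common = {DName, City, MgrID}, closure = {DName, City, MgrID} → lossy.
Decomposition 2: common = {DName, DeptID}, closure = {DName, City, MgrID, DeptID} → lossless.
Decomposition 3: common = {DName, MgrID}, closure = {DName, MgrID} → lossy.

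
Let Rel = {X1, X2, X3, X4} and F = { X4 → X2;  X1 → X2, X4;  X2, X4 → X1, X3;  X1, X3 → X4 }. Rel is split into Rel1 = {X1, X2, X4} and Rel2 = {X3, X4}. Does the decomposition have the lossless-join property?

Common attributes: Rel1 ∩ Rel2 = {X4}.
Closure of {X4}: X4 → X2 applies, adding X2; X2, X4 → X1, X3 applies, adding X1, X3. So (X4)⁺ = {X1, X2, X3, X4}.
This closure contains every attribute of Rel1, so Rel1 ∩ Rel2 → Rel1. The join is lossless.

Yes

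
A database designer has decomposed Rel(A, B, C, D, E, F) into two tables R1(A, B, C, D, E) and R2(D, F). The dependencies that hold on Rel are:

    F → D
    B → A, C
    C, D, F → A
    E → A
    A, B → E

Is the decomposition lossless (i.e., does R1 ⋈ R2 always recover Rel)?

No

Common attributes: R1 ∩ R2 = {D}.
No dependency enlarges {D}, so (D)⁺ = {D}.
The closure contains neither all of R1 = {A, B, C, D, E} nor all of R2 = {D, F}, so the common attributes are not a superkey of either fragment. The join is lossy.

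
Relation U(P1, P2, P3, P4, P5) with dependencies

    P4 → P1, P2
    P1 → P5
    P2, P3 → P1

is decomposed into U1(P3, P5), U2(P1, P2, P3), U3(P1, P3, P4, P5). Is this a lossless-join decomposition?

No

Chase test. Columns are P1, P2, P3, P4, P5; row i has aⱼ where attribute j ∈ Ui, else bᵢⱼ.
Initial tableau (one row per fragment):
  row 1: b11 b12 a3 b14 a5
  row 2: a1 a2 a3 b24 b25
  row 3: a1 b32 a3 a4 a5
Rows 2 and 3 agree on P1; apply P1→P5 and equate their P5 entries.
No row becomes fully distinguished — the join is lossy.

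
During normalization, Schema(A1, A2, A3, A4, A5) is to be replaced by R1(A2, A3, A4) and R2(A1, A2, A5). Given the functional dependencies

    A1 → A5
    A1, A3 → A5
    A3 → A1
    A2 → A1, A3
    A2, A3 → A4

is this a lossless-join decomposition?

Yes

Common attributes: R1 ∩ R2 = {A2}.
Closure of {A2}: A2 → A1, A3 applies, adding A1, A3; A2, A3 → A4 applies, adding A4; A1 → A5 applies, adding A5. So (A2)⁺ = {A1, A2, A3, A4, A5}.
This closure contains every attribute of R1, so R1 ∩ R2 → R1. The join is lossless.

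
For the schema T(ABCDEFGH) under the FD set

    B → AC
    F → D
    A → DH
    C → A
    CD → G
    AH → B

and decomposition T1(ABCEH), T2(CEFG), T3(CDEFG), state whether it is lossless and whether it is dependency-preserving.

Lossless test (chase): Rows 2 and 3 agree on F; apply F→D and equate their D entries. Rows 1 and 2 agree on C; apply C→A and equate their A entries. Rows 1 and 3 agree on C; apply C→A and equate their A entries. Rows 1 and 2 agree on A; apply A→DH and equate their DH entries. Rows 1 and 3 agree on A; apply A→DH and equate their DH entries. Rows 1 and 2 agree on CD; apply CD→G and equate their G entries. Rows 1 and 2 agree on AH; apply AH→B and equate their B entries. Rows 1 and 3 agree on AH; apply AH→B and equate their B entries. Row 2 is now all distinguished symbols — the join is lossless.
Dependency preservation: A → DH is not contained in any single fragment, but the restricted closure of its left-hand side across the fragments still reaches the right-hand side; the remaining FDs each lie inside some fragment. All dependencies are preserved.

lossless and dependency-preserving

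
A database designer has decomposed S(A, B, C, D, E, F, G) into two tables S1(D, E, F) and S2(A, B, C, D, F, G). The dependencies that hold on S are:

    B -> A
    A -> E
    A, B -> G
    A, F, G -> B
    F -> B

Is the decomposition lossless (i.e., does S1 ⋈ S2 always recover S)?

Yes

Common attributes: S1 ∩ S2 = {D, F}.
Closure of {D, F}: F → B applies, adding B; B → A applies, adding A; A → E applies, adding E; A, B → G applies, adding G. So (D, F)⁺ = {A, B, D, E, F, G}.
This closure contains every attribute of S1, so S1 ∩ S2 → S1. The join is lossless.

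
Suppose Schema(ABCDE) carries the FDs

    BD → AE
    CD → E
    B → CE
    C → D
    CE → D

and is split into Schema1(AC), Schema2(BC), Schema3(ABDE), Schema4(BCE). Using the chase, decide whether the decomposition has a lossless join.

Yes

Chase test. Columns are ABCDE; row i has aⱼ where attribute j ∈ Schemai, else bᵢⱼ.
Initial tableau (one row per fragment):
  row 1: a1 b12 a3 b14 b15
  row 2: b21 a2 a3 b24 b25
  row 3: a1 a2 b33 a4 a5
  row 4: b41 a2 a3 b44 a5
Rows 2 and 3 agree on B; apply B→CE and equate their CE entries.
Rows 1 and 2 agree on C; apply C→D and equate their D entries.
Rows 1 and 3 agree on C; apply C→D and equate their D entries.
Rows 1 and 4 agree on C; apply C→D and equate their D entries.
Rows 2 and 3 agree on BD; apply BD→AE and equate their AE entries.
Rows 2 and 4 agree on BD; apply BD→AE and equate their AE entries.
Rows 1 and 2 agree on CD; apply CD→E and equate their E entries.
Row 2 is now all distinguished symbols — the join is lossless.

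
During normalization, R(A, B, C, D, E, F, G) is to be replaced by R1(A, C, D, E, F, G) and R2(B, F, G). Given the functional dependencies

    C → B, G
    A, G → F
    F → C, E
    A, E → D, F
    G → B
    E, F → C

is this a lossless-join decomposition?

Common attributes: R1 ∩ R2 = {F, G}.
Closure of {F, G}: F → C, E applies, adding C, E; G → B applies, adding B. So (F, G)⁺ = {B, C, E, F, G}.
This closure contains every attribute of R2, so R1 ∩ R2 → R2. The join is lossless.

Yes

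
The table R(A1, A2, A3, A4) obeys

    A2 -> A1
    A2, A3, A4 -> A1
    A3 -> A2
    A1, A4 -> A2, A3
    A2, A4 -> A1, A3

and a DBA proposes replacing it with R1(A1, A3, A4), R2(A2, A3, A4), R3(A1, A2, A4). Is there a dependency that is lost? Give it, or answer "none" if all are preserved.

A2 → A1 lies within R3.
A2, A3, A4 → A1: restricted closure across fragments reaches A1.
A3 → A2 lies within R2.
A1, A4 → A2, A3: restricted closure across fragments reaches A2, A3.
A2, A4 → A1, A3: restricted closure across fragments reaches A1, A3.
Every dependency is enforceable on the fragments, so the decomposition is dependency-preserving.

none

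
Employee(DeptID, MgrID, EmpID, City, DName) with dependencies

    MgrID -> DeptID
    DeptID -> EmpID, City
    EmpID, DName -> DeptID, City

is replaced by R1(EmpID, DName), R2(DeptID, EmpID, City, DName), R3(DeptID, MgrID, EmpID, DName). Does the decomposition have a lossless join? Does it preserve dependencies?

lossless and dependency-preserving

Lossless test (chase): Rows 2 and 3 agree on DeptID; apply DeptID→EmpID, City and equate their EmpID, City entries. Rows 1 and 2 agree on EmpID, DName; apply EmpID, DName→DeptID, City and equate their DeptID, City entries. Row 3 is now all distinguished symbols — the join is lossless.
Dependency preservation: every FD's attributes lie within a single fragment, so each can be enforced locally — preserved.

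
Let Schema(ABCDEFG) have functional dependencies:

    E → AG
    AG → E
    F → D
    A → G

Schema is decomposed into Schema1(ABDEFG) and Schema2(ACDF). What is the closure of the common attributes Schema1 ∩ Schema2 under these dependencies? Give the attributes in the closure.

ADEFG

Schema1 ∩ Schema2 = {ADF}.
A → G applies, adding G
AG → E applies, adding E
Closure: {ADEFG}.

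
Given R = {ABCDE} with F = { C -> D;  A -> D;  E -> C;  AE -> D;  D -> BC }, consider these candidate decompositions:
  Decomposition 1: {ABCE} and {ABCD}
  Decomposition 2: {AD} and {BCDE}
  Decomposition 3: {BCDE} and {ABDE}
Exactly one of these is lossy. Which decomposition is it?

Decomposition 2

Decomposition 1: common = {ABC}, closure = {ABCD} → lossless.
Decomposition 2: common = {D}, closure = {BCD} → lossy.
Decomposition 3: common = {BDE}, closure = {BCDE} → lossless.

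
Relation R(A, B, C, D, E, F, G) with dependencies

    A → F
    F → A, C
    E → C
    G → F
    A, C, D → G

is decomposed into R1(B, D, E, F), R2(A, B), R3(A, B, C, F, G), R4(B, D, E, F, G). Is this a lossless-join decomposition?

Yes

Chase test. Columns are A, B, C, D, E, F, G; row i has aⱼ where attribute j ∈ Ri, else bᵢⱼ.
Initial tableau (one row per fragment):
  row 1: b11 a2 b13 a4 a5 a6 b17
  row 2: a1 a2 b23 b24 b25 b26 b27
  row 3: a1 a2 a3 b34 b35 a6 a7
  row 4: b41 a2 b43 a4 a5 a6 a7
Rows 2 and 3 agree on A; apply A→F and equate their F entries.
Rows 1 and 2 agree on F; apply F→A, C and equate their A, C entries.
Rows 1 and 3 agree on F; apply F→A, C and equate their A, C entries.
Rows 1 and 4 agree on F; apply F→A, C and equate their A, C entries.
Rows 1 and 4 agree on A, C, D; apply A, C, D→G and equate their G entries.
Row 1 is now all distinguished symbols — the join is lossless.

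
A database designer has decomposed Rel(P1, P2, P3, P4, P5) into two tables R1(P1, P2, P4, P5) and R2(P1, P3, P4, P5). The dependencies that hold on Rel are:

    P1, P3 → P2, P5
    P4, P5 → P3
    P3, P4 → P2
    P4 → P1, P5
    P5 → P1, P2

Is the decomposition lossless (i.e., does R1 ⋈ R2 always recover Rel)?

Yes

Common attributes: R1 ∩ R2 = {P1, P4, P5}.
Closure of {P1, P4, P5}: P4, P5 → P3 applies, adding P3; P3, P4 → P2 applies, adding P2. So (P1, P4, P5)⁺ = {P1, P2, P3, P4, P5}.
This closure contains every attribute of R1, so R1 ∩ R2 → R1. The join is lossless.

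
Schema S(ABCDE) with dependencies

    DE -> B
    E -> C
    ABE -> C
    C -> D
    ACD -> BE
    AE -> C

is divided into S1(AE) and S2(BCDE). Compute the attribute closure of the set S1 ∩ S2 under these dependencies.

BCDE

S1 ∩ S2 = {E}.
E → C applies, adding C
C → D applies, adding D
DE → B applies, adding B
Closure: {BCDE}.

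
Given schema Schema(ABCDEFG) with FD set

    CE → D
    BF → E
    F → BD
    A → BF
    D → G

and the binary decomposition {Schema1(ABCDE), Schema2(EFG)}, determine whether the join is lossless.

No

Common attributes: Schema1 ∩ Schema2 = {E}.
No dependency enlarges {E}, so (E)⁺ = {E}.
The closure contains neither all of Schema1 = {ABCDE} nor all of Schema2 = {EFG}, so the common attributes are not a superkey of either fragment. The join is lossy.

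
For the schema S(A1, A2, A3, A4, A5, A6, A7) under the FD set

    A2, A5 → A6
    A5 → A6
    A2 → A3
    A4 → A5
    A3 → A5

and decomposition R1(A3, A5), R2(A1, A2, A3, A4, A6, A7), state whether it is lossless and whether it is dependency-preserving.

Lossless test: (A3)⁺ = {A3, A5, A6}, which contains all of one fragment — lossless.
Dependency preservation: the restricted closure of {A5} across the fragments never reaches {A6}, so A5 → A6 cannot be enforced without a join — not preserved.

lossless but not dependency-preserving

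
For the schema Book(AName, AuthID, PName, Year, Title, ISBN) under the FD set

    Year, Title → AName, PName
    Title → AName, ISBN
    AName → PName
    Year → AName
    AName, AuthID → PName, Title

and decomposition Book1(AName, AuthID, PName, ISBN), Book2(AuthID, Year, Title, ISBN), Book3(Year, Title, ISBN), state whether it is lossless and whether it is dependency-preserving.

Lossless test (chase): Rows 2 and 3 agree on Year, Title; apply Year, Title→AName, PName and equate their AName, PName entries. No row becomes fully distinguished — the join is lossy.
Dependency preservation: the restricted closure of {Year, Title} across the fragments never reaches {AName, PName}, so Year, Title → AName, PName cannot be enforced without a join — not preserved.

lossy and not dependency-preserving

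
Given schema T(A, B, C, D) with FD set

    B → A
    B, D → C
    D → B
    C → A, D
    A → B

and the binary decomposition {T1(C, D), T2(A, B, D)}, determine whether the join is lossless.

Common attributes: T1 ∩ T2 = {D}.
Closure of {D}: D → B applies, adding B; B → A applies, adding A; B, D → C applies, adding C. So (D)⁺ = {A, B, C, D}.
This closure contains every attribute of T1, so T1 ∩ T2 → T1. The join is lossless.

Yes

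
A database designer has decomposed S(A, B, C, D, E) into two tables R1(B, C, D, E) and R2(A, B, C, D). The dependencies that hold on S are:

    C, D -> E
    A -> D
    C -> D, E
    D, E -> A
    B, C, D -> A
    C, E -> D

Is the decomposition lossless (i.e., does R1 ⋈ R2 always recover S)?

Yes

Common attributes: R1 ∩ R2 = {B, C, D}.
Closure of {B, C, D}: C, D → E applies, adding E; D, E → A applies, adding A. So (B, C, D)⁺ = {A, B, C, D, E}.
This closure contains every attribute of R1, so R1 ∩ R2 → R1. The join is lossless.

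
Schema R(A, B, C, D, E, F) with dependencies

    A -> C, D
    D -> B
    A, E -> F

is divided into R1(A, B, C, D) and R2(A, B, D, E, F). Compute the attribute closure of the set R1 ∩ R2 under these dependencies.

A, B, C, D

R1 ∩ R2 = {A, B, D}.
A → C, D applies, adding C
Closure: {A, B, C, D}.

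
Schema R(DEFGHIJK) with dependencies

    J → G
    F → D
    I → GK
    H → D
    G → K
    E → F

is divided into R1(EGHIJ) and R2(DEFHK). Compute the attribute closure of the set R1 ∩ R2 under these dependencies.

DEFH

R1 ∩ R2 = {EH}.
H → D applies, adding D
E → F applies, adding F
Closure: {DEFH}.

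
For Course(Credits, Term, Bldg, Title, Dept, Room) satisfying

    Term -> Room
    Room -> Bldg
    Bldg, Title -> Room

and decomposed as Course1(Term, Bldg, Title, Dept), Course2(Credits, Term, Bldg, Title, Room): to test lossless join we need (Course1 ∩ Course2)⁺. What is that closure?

Course1 ∩ Course2 = {Term, Bldg, Title}.
Term → Room applies, adding Room
Closure: {Term, Bldg, Title, Room}.

Term, Bldg, Title, Room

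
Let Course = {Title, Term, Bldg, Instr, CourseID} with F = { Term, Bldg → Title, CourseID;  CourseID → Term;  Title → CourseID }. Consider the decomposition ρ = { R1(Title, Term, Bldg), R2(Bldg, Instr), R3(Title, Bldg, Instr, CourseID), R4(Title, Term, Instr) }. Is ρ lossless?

Chase test. Columns are Title, Term, Bldg, Instr, CourseID; row i has aⱼ where attribute j ∈ Ri, else bᵢⱼ.
Initial tableau (one row per fragment):
  row 1: a1 a2 a3 b14 b15
  row 2: b21 b22 a3 a4 b25
  row 3: a1 b32 a3 a4 a5
  row 4: a1 a2 b43 a4 b45
Rows 1 and 3 agree on Title; apply Title→CourseID and equate their CourseID entries.
Rows 1 and 4 agree on Title; apply Title→CourseID and equate their CourseID entries.
Rows 1 and 3 agree on CourseID; apply CourseID→Term and equate their Term entries.
Row 3 is now all distinguished symbols — the join is lossless.

Yes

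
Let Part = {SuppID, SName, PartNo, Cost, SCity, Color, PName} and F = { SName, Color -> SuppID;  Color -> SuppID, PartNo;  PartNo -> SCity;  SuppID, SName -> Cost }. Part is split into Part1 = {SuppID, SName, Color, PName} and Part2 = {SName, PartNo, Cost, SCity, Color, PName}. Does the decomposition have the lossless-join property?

Common attributes: Part1 ∩ Part2 = {SName, Color, PName}.
Closure of {SName, Color, PName}: SName, Color → SuppID applies, adding SuppID; Color → SuppID, PartNo applies, adding PartNo; PartNo → SCity applies, adding SCity; SuppID, SName → Cost applies, adding Cost. So (SName, Color, PName)⁺ = {SuppID, SName, PartNo, Cost, SCity, Color, PName}.
This closure contains every attribute of Part1, so Part1 ∩ Part2 → Part1. The join is lossless.

Yes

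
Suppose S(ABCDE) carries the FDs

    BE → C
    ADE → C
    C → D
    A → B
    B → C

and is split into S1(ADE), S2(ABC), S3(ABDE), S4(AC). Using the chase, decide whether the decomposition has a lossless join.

Chase test. Columns are ABCDE; row i has aⱼ where attribute j ∈ Si, else bᵢⱼ.
Initial tableau (one row per fragment):
  row 1: a1 b12 b13 a4 a5
  row 2: a1 a2 a3 b24 b25
  row 3: a1 a2 b33 a4 a5
  row 4: a1 b42 a3 b44 b45
Rows 1 and 3 agree on ADE; apply ADE→C and equate their C entries.
Rows 2 and 4 agree on C; apply C→D and equate their D entries.
Rows 1 and 2 agree on A; apply A→B and equate their B entries.
Rows 1 and 4 agree on A; apply A→B and equate their B entries.
Rows 1 and 2 agree on B; apply B→C and equate their C entries.
Rows 1 and 2 agree on C; apply C→D and equate their D entries.
Row 1 is now all distinguished symbols — the join is lossless.

Yes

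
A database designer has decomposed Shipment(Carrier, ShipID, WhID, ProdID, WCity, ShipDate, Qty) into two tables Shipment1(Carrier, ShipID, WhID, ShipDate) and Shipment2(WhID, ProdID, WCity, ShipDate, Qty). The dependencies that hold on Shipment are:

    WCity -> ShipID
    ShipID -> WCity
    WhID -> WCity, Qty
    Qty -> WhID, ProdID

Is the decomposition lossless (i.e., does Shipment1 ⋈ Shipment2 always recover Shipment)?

Yes

Common attributes: Shipment1 ∩ Shipment2 = {WhID, ShipDate}.
Closure of {WhID, ShipDate}: WhID → WCity, Qty applies, adding WCity, Qty; Qty → WhID, ProdID applies, adding ProdID; WCity → ShipID applies, adding ShipID. So (WhID, ShipDate)⁺ = {ShipID, WhID, ProdID, WCity, ShipDate, Qty}.
This closure contains every attribute of Shipment2, so Shipment1 ∩ Shipment2 → Shipment2. The join is lossless.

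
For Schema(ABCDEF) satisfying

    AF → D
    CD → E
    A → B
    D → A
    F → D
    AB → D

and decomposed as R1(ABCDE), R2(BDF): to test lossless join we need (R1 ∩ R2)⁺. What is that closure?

R1 ∩ R2 = {BD}.
D → A applies, adding A
Closure: {ABD}.

ABD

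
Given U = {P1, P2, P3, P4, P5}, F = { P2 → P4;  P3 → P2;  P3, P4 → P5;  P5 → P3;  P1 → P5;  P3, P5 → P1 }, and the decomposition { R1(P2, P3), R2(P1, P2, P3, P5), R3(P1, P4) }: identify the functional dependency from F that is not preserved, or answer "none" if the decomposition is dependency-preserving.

Check P2 → P4: no single fragment contains all of {P2, P4}, and the restricted closure of {P2} across the fragments never reaches {P4}.
P3 → P2 is preserved.
P3, P4 → P5 is preserved.
P5 → P3 is preserved.
P1 → P5 is preserved.
P3, P5 → P1 is preserved.

P2 → P4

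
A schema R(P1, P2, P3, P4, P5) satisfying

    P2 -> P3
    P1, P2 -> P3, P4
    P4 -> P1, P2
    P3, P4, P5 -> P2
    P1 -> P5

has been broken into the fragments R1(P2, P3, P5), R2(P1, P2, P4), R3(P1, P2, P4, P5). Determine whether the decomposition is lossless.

Yes

Chase test. Columns are P1, P2, P3, P4, P5; row i has aⱼ where attribute j ∈ Ri, else bᵢⱼ.
Initial tableau (one row per fragment):
  row 1: b11 a2 a3 b14 a5
  row 2: a1 a2 b23 a4 b25
  row 3: a1 a2 b33 a4 a5
Rows 1 and 2 agree on P2; apply P2→P3 and equate their P3 entries.
Rows 1 and 3 agree on P2; apply P2→P3 and equate their P3 entries.
Rows 2 and 3 agree on P1; apply P1→P5 and equate their P5 entries.
Row 2 is now all distinguished symbols — the join is lossless.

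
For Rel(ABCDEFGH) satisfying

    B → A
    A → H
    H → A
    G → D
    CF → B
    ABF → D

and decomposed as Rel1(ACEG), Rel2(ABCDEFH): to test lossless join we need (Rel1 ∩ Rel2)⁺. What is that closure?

Rel1 ∩ Rel2 = {ACE}.
A → H applies, adding H
Closure: {ACEH}.

ACEH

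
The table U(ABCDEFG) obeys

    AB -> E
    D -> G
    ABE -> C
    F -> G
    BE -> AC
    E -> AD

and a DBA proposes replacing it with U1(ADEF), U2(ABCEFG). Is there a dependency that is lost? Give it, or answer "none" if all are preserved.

D -> G

Check D → G: no single fragment contains all of {DG}, and the restricted closure of {D} across the fragments never reaches {G}.
AB → E is preserved.
ABE → C is preserved.
F → G is preserved.
BE → AC is preserved.
E → AD is preserved.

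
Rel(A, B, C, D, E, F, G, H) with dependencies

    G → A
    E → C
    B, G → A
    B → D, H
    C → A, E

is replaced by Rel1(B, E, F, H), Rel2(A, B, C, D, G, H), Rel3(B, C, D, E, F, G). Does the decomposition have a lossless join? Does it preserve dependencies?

Lossless test (chase): Rows 2 and 3 agree on G; apply G→A and equate their A entries. Rows 1 and 3 agree on E; apply E→C and equate their C entries. Rows 1 and 2 agree on B; apply B→D, H and equate their D, H entries. Rows 1 and 3 agree on B; apply B→D, H and equate their D, H entries. Rows 1 and 2 agree on C; apply C→A, E and equate their A, E entries. Row 3 is now all distinguished symbols — the join is lossless.
Dependency preservation: C → A, E is not contained in any single fragment, but the restricted closure of its left-hand side across the fragments still reaches the right-hand side; the remaining FDs each lie inside some fragment. All dependencies are preserved.

lossless and dependency-preserving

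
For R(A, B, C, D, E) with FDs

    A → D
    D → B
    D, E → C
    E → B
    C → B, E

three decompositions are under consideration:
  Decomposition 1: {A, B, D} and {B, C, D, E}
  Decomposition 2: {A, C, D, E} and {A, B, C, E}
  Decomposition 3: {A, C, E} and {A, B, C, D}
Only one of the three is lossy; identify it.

Decomposition 1: common = {B, D}, closure = {B, D} → lossy.
Decomposition 2: common = {A, C, E}, closure = {A, B, C, D, E} → lossless.
Decomposition 3: common = {A, C}, closure = {A, B, C, D, E} → lossless.

Decomposition 1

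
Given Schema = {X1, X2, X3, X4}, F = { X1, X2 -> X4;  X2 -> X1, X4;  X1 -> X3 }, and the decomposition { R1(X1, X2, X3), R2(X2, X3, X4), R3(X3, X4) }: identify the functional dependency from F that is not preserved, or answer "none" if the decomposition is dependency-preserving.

none

X1, X2 → X4: restricted closure across fragments reaches X4.
X2 → X1, X4: restricted closure across fragments reaches X1, X4.
X1 → X3 lies within R1.
Every dependency is enforceable on the fragments, so the decomposition is dependency-preserving.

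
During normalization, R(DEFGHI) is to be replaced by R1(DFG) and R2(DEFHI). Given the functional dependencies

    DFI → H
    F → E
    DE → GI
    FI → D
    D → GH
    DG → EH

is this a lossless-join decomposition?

Common attributes: R1 ∩ R2 = {DF}.
Closure of {DF}: F → E applies, adding E; DE → GI applies, adding GI; D → GH applies, adding H. So (DF)⁺ = {DEFGHI}.
This closure contains every attribute of R1, so R1 ∩ R2 → R1. The join is lossless.

Yes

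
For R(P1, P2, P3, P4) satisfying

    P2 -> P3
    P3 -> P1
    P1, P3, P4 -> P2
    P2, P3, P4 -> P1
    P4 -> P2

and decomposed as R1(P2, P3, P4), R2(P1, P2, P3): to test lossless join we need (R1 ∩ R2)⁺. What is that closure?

R1 ∩ R2 = {P2, P3}.
P3 → P1 applies, adding P1
Closure: {P1, P2, P3}.

P1, P2, P3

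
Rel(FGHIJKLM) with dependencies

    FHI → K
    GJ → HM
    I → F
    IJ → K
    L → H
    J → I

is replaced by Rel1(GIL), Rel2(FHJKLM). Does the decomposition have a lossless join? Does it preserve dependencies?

lossy and not dependency-preserving

Lossless test: (L)⁺ = {HL}, which is a superkey of neither fragment — lossy.
Dependency preservation: the restricted closure of {FHI} across the fragments never reaches {K}, so FHI → K cannot be enforced without a join — not preserved.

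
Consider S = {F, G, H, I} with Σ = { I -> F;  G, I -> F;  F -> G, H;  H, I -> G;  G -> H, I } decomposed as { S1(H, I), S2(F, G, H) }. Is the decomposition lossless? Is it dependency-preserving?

lossy and not dependency-preserving

Lossless test: (H)⁺ = {H}, which is a superkey of neither fragment — lossy.
Dependency preservation: the restricted closure of {I} across the fragments never reaches {F}, so I → F cannot be enforced without a join — not preserved.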